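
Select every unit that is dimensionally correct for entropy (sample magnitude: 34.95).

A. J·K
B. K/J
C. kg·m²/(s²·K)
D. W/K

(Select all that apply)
C

entropy has SI base units: kg * m^2 / (s^2 * K)

Checking each option against kg * m^2 / (s^2 * K):
  A. J·K: ✗ does not match
  B. K/J: ✗ does not match
  C. kg·m²/(s²·K): ✓ matches
  D. W/K: ✗ does not match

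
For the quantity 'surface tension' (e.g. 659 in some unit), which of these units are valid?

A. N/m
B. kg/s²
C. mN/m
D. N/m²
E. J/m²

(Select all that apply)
A, B, C, E

surface tension has SI base units: kg / s^2

Checking each option against kg / s^2:
  A. N/m: ✓ matches
  B. kg/s²: ✓ matches
  C. mN/m: ✓ matches
  D. N/m²: ✗ does not match
  E. J/m²: ✓ matches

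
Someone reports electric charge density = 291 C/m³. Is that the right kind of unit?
Yes

electric charge density has SI base units: A * s / m^3
C/m³ reduces to the same SI base units, so it is a valid unit for electric charge density.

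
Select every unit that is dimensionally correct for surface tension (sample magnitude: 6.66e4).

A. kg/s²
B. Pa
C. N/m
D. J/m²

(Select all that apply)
A, C, D

surface tension has SI base units: kg / s^2

Checking each option against kg / s^2:
  A. kg/s²: ✓ matches
  B. Pa: ✗ does not match
  C. N/m: ✓ matches
  D. J/m²: ✓ matches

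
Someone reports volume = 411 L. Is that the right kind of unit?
Yes

volume has SI base units: m^3
L reduces to the same SI base units, so it is a valid unit for volume.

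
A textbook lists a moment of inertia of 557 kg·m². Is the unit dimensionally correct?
Yes

moment of inertia has SI base units: kg * m^2
kg·m² reduces to the same SI base units, so it is a valid unit for moment of inertia.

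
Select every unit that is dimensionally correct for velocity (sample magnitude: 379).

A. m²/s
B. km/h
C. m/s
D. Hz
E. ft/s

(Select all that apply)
B, C, E

velocity has SI base units: m / s

Checking each option against m / s:
  A. m²/s: ✗ does not match
  B. km/h: ✓ matches
  C. m/s: ✓ matches
  D. Hz: ✗ does not match
  E. ft/s: ✓ matches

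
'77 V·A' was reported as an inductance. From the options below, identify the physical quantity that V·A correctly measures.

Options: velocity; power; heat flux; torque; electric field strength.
power

inductance should have units dimensionally equivalent to kg * m^2 / (A^2 * s^2) (e.g. H).
The given unit 'V·A' reduces to kg * m^2 / s^3. Of the listed options, that is the dimensionality of power.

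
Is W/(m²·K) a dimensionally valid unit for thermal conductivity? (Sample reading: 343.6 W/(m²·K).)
No

thermal conductivity has SI base units: kg * m / (s^3 * K)
W/(m²·K) does NOT reduce to kg * m / (s^3 * K); a valid unit for thermal conductivity would be e.g. W/(m·K).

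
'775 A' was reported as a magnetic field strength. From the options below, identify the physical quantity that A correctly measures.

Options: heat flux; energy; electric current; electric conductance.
electric current

magnetic field strength should have units dimensionally equivalent to A / m (e.g. A/m).
The given unit 'A' reduces to A. Of the listed options, that is the dimensionality of electric current.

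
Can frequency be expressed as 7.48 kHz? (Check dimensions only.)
Yes

frequency has SI base units: 1 / s
kHz reduces to the same SI base units, so it is a valid unit for frequency.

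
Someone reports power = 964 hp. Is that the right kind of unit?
Yes

power has SI base units: kg * m^2 / s^3
hp reduces to the same SI base units, so it is a valid unit for power.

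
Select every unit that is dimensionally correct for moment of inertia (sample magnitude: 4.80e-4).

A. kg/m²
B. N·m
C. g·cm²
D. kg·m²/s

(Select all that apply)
C

moment of inertia has SI base units: kg * m^2

Checking each option against kg * m^2:
  A. kg/m²: ✗ does not match
  B. N·m: ✗ does not match
  C. g·cm²: ✓ matches
  D. kg·m²/s: ✗ does not match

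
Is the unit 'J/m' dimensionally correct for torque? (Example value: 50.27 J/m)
No

torque has SI base units: kg * m^2 / s^2
J/m does NOT reduce to kg * m^2 / s^2; a valid unit for torque would be e.g. N·m.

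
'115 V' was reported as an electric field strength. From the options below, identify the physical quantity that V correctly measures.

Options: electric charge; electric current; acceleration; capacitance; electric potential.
electric potential

electric field strength should have units dimensionally equivalent to kg * m / (A * s^3) (e.g. V/m).
The given unit 'V' reduces to kg * m^2 / (A * s^3). Of the listed options, that is the dimensionality of electric potential.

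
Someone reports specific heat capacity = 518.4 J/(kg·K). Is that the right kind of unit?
Yes

specific heat capacity has SI base units: m^2 / (s^2 * K)
J/(kg·K) reduces to the same SI base units, so it is a valid unit for specific heat capacity.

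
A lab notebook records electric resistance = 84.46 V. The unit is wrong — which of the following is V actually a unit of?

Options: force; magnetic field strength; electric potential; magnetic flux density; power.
electric potential

electric resistance should have units dimensionally equivalent to kg * m^2 / (A^2 * s^3) (e.g. Ω).
The given unit 'V' reduces to kg * m^2 / (A * s^3). Of the listed options, that is the dimensionality of electric potential.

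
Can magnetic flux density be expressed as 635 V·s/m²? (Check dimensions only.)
Yes

magnetic flux density has SI base units: kg / (A * s^2)
V·s/m² reduces to the same SI base units, so it is a valid unit for magnetic flux density.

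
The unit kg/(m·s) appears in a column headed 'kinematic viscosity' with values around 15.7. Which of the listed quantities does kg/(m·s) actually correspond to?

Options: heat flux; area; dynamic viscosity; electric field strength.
dynamic viscosity

kinematic viscosity should have units dimensionally equivalent to m^2 / s (e.g. m²/s).
The given unit 'kg/(m·s)' reduces to kg / (m * s). Of the listed options, that is the dimensionality of dynamic viscosity.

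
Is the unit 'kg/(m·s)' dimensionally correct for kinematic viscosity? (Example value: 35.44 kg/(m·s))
No

kinematic viscosity has SI base units: m^2 / s
kg/(m·s) does NOT reduce to m^2 / s; a valid unit for kinematic viscosity would be e.g. m²/s.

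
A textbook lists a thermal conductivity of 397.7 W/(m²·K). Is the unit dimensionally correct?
No

thermal conductivity has SI base units: kg * m / (s^3 * K)
W/(m²·K) does NOT reduce to kg * m / (s^3 * K); a valid unit for thermal conductivity would be e.g. W/(m·K).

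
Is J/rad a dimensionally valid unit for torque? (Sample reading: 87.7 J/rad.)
Yes

torque has SI base units: kg * m^2 / s^2
J/rad reduces to the same SI base units, so it is a valid unit for torque.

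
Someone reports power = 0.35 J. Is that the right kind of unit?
No

power has SI base units: kg * m^2 / s^3
J does NOT reduce to kg * m^2 / s^3; a valid unit for power would be e.g. W.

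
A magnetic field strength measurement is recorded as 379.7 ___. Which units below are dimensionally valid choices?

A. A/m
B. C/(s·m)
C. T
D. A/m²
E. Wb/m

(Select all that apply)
A, B

magnetic field strength has SI base units: A / m

Checking each option against A / m:
  A. A/m: ✓ matches
  B. C/(s·m): ✓ matches
  C. T: ✗ does not match
  D. A/m²: ✗ does not match
  E. Wb/m: ✗ does not match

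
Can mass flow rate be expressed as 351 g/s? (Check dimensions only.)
Yes

mass flow rate has SI base units: kg / s
g/s reduces to the same SI base units, so it is a valid unit for mass flow rate.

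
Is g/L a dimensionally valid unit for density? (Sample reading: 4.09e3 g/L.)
Yes

density has SI base units: kg / m^3
g/L reduces to the same SI base units, so it is a valid unit for density.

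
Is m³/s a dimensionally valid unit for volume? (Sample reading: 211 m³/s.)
No

volume has SI base units: m^3
m³/s does NOT reduce to m^3; a valid unit for volume would be e.g. m³.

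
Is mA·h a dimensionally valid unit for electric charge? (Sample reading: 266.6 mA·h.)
Yes

electric charge has SI base units: A * s
mA·h reduces to the same SI base units, so it is a valid unit for electric charge.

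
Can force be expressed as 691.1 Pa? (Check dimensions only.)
No

force has SI base units: kg * m / s^2
Pa does NOT reduce to kg * m / s^2; a valid unit for force would be e.g. N.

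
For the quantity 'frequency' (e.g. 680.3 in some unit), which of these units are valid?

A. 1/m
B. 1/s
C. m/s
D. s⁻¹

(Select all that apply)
B, D

frequency has SI base units: 1 / s

Checking each option against 1 / s:
  A. 1/m: ✗ does not match
  B. 1/s: ✓ matches
  C. m/s: ✗ does not match
  D. s⁻¹: ✓ matches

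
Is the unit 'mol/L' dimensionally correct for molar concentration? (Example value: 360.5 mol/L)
Yes

molar concentration has SI base units: mol / m^3
mol/L reduces to the same SI base units, so it is a valid unit for molar concentration.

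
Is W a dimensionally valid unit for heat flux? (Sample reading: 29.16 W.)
No

heat flux has SI base units: kg / s^3
W does NOT reduce to kg / s^3; a valid unit for heat flux would be e.g. W/m².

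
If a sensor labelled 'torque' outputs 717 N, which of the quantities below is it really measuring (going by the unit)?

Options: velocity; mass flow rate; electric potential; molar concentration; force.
force

torque should have units dimensionally equivalent to kg * m^2 / s^2 (e.g. N·m).
The given unit 'N' reduces to kg * m / s^2. Of the listed options, that is the dimensionality of force.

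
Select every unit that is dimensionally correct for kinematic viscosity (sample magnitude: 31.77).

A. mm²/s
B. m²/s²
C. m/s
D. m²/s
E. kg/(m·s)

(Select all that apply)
A, D

kinematic viscosity has SI base units: m^2 / s

Checking each option against m^2 / s:
  A. mm²/s: ✓ matches
  B. m²/s²: ✗ does not match
  C. m/s: ✗ does not match
  D. m²/s: ✓ matches
  E. kg/(m·s): ✗ does not match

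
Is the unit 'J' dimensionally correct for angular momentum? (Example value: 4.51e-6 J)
No

angular momentum has SI base units: kg * m^2 / s
J does NOT reduce to kg * m^2 / s; a valid unit for angular momentum would be e.g. kg·m²/s.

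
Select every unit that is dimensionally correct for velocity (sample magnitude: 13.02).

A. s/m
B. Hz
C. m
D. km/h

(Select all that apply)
D

velocity has SI base units: m / s

Checking each option against m / s:
  A. s/m: ✗ does not match
  B. Hz: ✗ does not match
  C. m: ✗ does not match
  D. km/h: ✓ matches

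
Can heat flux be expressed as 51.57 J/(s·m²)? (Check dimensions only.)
Yes

heat flux has SI base units: kg / s^3
J/(s·m²) reduces to the same SI base units, so it is a valid unit for heat flux.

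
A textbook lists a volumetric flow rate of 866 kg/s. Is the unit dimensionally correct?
No

volumetric flow rate has SI base units: m^3 / s
kg/s does NOT reduce to m^3 / s; a valid unit for volumetric flow rate would be e.g. m³/s.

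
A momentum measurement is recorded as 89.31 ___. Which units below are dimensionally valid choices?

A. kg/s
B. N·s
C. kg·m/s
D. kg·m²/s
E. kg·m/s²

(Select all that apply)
B, C

momentum has SI base units: kg * m / s

Checking each option against kg * m / s:
  A. kg/s: ✗ does not match
  B. N·s: ✓ matches
  C. kg·m/s: ✓ matches
  D. kg·m²/s: ✗ does not match
  E. kg·m/s²: ✗ does not match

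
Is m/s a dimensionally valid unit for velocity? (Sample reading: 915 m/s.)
Yes

velocity has SI base units: m / s
m/s reduces to the same SI base units, so it is a valid unit for velocity.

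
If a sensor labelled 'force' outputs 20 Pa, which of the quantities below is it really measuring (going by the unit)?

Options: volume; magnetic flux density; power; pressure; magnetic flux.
pressure

force should have units dimensionally equivalent to kg * m / s^2 (e.g. N).
The given unit 'Pa' reduces to kg / (m * s^2). Of the listed options, that is the dimensionality of pressure.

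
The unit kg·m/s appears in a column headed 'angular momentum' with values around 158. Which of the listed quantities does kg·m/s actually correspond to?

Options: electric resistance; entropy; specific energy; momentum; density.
momentum

angular momentum should have units dimensionally equivalent to kg * m^2 / s (e.g. kg·m²/s).
The given unit 'kg·m/s' reduces to kg * m / s. Of the listed options, that is the dimensionality of momentum.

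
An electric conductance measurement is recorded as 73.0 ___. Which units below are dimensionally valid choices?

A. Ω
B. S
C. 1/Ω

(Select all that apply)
B, C

electric conductance has SI base units: A^2 * s^3 / (kg * m^2)

Checking each option against A^2 * s^3 / (kg * m^2):
  A. Ω: ✗ does not match
  B. S: ✓ matches
  C. 1/Ω: ✓ matches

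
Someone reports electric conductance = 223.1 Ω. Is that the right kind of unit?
No

electric conductance has SI base units: A^2 * s^3 / (kg * m^2)
Ω does NOT reduce to A^2 * s^3 / (kg * m^2); a valid unit for electric conductance would be e.g. S.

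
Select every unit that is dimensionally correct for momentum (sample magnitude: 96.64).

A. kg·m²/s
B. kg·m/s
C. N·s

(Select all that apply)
B, C

momentum has SI base units: kg * m / s

Checking each option against kg * m / s:
  A. kg·m²/s: ✗ does not match
  B. kg·m/s: ✓ matches
  C. N·s: ✓ matches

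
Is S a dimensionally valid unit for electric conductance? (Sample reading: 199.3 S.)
Yes

electric conductance has SI base units: A^2 * s^3 / (kg * m^2)
S reduces to the same SI base units, so it is a valid unit for electric conductance.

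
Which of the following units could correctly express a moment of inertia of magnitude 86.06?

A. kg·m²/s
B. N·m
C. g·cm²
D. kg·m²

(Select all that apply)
C, D

moment of inertia has SI base units: kg * m^2

Checking each option against kg * m^2:
  A. kg·m²/s: ✗ does not match
  B. N·m: ✗ does not match
  C. g·cm²: ✓ matches
  D. kg·m²: ✓ matches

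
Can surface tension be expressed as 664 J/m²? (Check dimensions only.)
Yes

surface tension has SI base units: kg / s^2
J/m² reduces to the same SI base units, so it is a valid unit for surface tension.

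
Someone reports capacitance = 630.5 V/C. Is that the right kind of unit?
No

capacitance has SI base units: A^2 * s^4 / (kg * m^2)
V/C does NOT reduce to A^2 * s^4 / (kg * m^2); a valid unit for capacitance would be e.g. F.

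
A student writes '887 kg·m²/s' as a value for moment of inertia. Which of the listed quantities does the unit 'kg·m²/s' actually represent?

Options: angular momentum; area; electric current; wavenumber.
angular momentum

moment of inertia should have units dimensionally equivalent to kg * m^2 (e.g. kg·m²).
The given unit 'kg·m²/s' reduces to kg * m^2 / s. Of the listed options, that is the dimensionality of angular momentum.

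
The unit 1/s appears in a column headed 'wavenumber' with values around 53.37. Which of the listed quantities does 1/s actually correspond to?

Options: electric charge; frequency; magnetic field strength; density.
frequency

wavenumber should have units dimensionally equivalent to 1 / m (e.g. 1/m).
The given unit '1/s' reduces to 1 / s. Of the listed options, that is the dimensionality of frequency.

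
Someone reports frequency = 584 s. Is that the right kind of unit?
No

frequency has SI base units: 1 / s
s does NOT reduce to 1 / s; a valid unit for frequency would be e.g. Hz.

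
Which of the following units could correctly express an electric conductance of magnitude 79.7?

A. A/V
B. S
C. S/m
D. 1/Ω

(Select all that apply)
A, B, D

electric conductance has SI base units: A^2 * s^3 / (kg * m^2)

Checking each option against A^2 * s^3 / (kg * m^2):
  A. A/V: ✓ matches
  B. S: ✓ matches
  C. S/m: ✗ does not match
  D. 1/Ω: ✓ matches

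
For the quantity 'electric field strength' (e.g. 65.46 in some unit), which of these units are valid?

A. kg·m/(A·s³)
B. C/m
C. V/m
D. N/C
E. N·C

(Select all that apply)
A, C, D

electric field strength has SI base units: kg * m / (A * s^3)

Checking each option against kg * m / (A * s^3):
  A. kg·m/(A·s³): ✓ matches
  B. C/m: ✗ does not match
  C. V/m: ✓ matches
  D. N/C: ✓ matches
  E. N·C: ✗ does not match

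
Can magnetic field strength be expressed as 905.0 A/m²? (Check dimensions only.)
No

magnetic field strength has SI base units: A / m
A/m² does NOT reduce to A / m; a valid unit for magnetic field strength would be e.g. A/m.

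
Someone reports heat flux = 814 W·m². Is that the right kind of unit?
No

heat flux has SI base units: kg / s^3
W·m² does NOT reduce to kg / s^3; a valid unit for heat flux would be e.g. W/m².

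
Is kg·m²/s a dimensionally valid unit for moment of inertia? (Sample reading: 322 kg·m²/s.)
No

moment of inertia has SI base units: kg * m^2
kg·m²/s does NOT reduce to kg * m^2; a valid unit for moment of inertia would be e.g. kg·m².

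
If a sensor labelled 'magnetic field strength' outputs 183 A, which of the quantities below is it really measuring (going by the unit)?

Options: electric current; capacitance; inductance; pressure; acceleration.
electric current

magnetic field strength should have units dimensionally equivalent to A / m (e.g. A/m).
The given unit 'A' reduces to A. Of the listed options, that is the dimensionality of electric current.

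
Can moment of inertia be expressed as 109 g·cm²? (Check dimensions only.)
Yes

moment of inertia has SI base units: kg * m^2
g·cm² reduces to the same SI base units, so it is a valid unit for moment of inertia.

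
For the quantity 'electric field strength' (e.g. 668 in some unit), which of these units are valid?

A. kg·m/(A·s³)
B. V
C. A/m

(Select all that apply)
A

electric field strength has SI base units: kg * m / (A * s^3)

Checking each option against kg * m / (A * s^3):
  A. kg·m/(A·s³): ✓ matches
  B. V: ✗ does not match
  C. A/m: ✗ does not match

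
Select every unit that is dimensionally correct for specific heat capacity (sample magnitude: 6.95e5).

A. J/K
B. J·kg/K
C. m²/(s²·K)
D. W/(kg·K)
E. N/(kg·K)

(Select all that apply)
C

specific heat capacity has SI base units: m^2 / (s^2 * K)

Checking each option against m^2 / (s^2 * K):
  A. J/K: ✗ does not match
  B. J·kg/K: ✗ does not match
  C. m²/(s²·K): ✓ matches
  D. W/(kg·K): ✗ does not match
  E. N/(kg·K): ✗ does not match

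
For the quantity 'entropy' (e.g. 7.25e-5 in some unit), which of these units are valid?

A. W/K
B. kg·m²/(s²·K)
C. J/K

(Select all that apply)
B, C

entropy has SI base units: kg * m^2 / (s^2 * K)

Checking each option against kg * m^2 / (s^2 * K):
  A. W/K: ✗ does not match
  B. kg·m²/(s²·K): ✓ matches
  C. J/K: ✓ matches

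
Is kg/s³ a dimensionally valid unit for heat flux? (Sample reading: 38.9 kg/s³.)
Yes

heat flux has SI base units: kg / s^3
kg/s³ reduces to the same SI base units, so it is a valid unit for heat flux.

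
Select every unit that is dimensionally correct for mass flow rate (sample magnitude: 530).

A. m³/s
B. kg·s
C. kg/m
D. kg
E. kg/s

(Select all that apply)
E

mass flow rate has SI base units: kg / s

Checking each option against kg / s:
  A. m³/s: ✗ does not match
  B. kg·s: ✗ does not match
  C. kg/m: ✗ does not match
  D. kg: ✗ does not match
  E. kg/s: ✓ matches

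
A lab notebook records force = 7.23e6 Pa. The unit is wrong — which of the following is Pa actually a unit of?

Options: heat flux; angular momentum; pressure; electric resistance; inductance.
pressure

force should have units dimensionally equivalent to kg * m / s^2 (e.g. N).
The given unit 'Pa' reduces to kg / (m * s^2). Of the listed options, that is the dimensionality of pressure.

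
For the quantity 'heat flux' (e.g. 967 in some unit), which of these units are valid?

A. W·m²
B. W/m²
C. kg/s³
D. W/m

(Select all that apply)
B, C

heat flux has SI base units: kg / s^3

Checking each option against kg / s^3:
  A. W·m²: ✗ does not match
  B. W/m²: ✓ matches
  C. kg/s³: ✓ matches
  D. W/m: ✗ does not match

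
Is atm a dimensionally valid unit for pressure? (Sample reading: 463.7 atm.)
Yes

pressure has SI base units: kg / (m * s^2)
atm reduces to the same SI base units, so it is a valid unit for pressure.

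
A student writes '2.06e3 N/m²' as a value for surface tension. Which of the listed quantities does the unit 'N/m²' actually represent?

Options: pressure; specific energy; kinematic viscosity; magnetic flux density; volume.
pressure

surface tension should have units dimensionally equivalent to kg / s^2 (e.g. N/m).
The given unit 'N/m²' reduces to kg / (m * s^2). Of the listed options, that is the dimensionality of pressure.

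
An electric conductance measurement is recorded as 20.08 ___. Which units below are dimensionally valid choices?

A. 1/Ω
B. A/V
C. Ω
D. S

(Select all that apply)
A, B, D

electric conductance has SI base units: A^2 * s^3 / (kg * m^2)

Checking each option against A^2 * s^3 / (kg * m^2):
  A. 1/Ω: ✓ matches
  B. A/V: ✓ matches
  C. Ω: ✗ does not match
  D. S: ✓ matches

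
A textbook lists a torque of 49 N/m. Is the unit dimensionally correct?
No

torque has SI base units: kg * m^2 / s^2
N/m does NOT reduce to kg * m^2 / s^2; a valid unit for torque would be e.g. N·m.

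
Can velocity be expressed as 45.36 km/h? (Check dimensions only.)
Yes

velocity has SI base units: m / s
km/h reduces to the same SI base units, so it is a valid unit for velocity.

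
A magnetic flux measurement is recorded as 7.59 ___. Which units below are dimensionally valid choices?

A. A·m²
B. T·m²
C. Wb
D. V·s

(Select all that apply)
B, C, D

magnetic flux has SI base units: kg * m^2 / (A * s^2)

Checking each option against kg * m^2 / (A * s^2):
  A. A·m²: ✗ does not match
  B. T·m²: ✓ matches
  C. Wb: ✓ matches
  D. V·s: ✓ matches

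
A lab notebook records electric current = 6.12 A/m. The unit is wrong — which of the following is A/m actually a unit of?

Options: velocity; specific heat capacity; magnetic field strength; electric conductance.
magnetic field strength

electric current should have units dimensionally equivalent to A (e.g. A).
The given unit 'A/m' reduces to A / m. Of the listed options, that is the dimensionality of magnetic field strength.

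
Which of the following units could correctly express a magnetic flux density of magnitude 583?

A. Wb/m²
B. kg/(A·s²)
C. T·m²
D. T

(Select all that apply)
A, B, D

magnetic flux density has SI base units: kg / (A * s^2)

Checking each option against kg / (A * s^2):
  A. Wb/m²: ✓ matches
  B. kg/(A·s²): ✓ matches
  C. T·m²: ✗ does not match
  D. T: ✓ matches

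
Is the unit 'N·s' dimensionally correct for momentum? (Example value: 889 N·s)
Yes

momentum has SI base units: kg * m / s
N·s reduces to the same SI base units, so it is a valid unit for momentum.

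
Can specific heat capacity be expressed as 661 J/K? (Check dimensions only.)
No

specific heat capacity has SI base units: m^2 / (s^2 * K)
J/K does NOT reduce to m^2 / (s^2 * K); a valid unit for specific heat capacity would be e.g. J/(kg·K).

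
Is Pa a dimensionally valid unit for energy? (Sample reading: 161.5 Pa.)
No

energy has SI base units: kg * m^2 / s^2
Pa does NOT reduce to kg * m^2 / s^2; a valid unit for energy would be e.g. J.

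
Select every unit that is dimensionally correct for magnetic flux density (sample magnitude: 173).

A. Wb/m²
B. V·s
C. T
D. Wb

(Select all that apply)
A, C

magnetic flux density has SI base units: kg / (A * s^2)

Checking each option against kg / (A * s^2):
  A. Wb/m²: ✓ matches
  B. V·s: ✗ does not match
  C. T: ✓ matches
  D. Wb: ✗ does not match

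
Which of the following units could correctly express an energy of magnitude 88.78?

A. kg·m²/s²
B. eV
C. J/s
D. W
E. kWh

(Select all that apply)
A, B, E

energy has SI base units: kg * m^2 / s^2

Checking each option against kg * m^2 / s^2:
  A. kg·m²/s²: ✓ matches
  B. eV: ✓ matches
  C. J/s: ✗ does not match
  D. W: ✗ does not match
  E. kWh: ✓ matches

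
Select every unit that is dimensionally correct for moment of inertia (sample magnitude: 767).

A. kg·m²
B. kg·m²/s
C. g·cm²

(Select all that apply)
A, C

moment of inertia has SI base units: kg * m^2

Checking each option against kg * m^2:
  A. kg·m²: ✓ matches
  B. kg·m²/s: ✗ does not match
  C. g·cm²: ✓ matches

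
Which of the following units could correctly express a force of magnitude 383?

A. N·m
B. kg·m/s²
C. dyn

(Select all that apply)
B, C

force has SI base units: kg * m / s^2

Checking each option against kg * m / s^2:
  A. N·m: ✗ does not match
  B. kg·m/s²: ✓ matches
  C. dyn: ✓ matches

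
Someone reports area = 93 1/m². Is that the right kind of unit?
No

area has SI base units: m^2
1/m² does NOT reduce to m^2; a valid unit for area would be e.g. m².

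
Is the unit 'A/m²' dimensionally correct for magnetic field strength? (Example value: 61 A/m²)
No

magnetic field strength has SI base units: A / m
A/m² does NOT reduce to A / m; a valid unit for magnetic field strength would be e.g. A/m.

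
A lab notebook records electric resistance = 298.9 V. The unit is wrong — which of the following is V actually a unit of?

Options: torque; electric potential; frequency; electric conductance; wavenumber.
electric potential

electric resistance should have units dimensionally equivalent to kg * m^2 / (A^2 * s^3) (e.g. Ω).
The given unit 'V' reduces to kg * m^2 / (A * s^3). Of the listed options, that is the dimensionality of electric potential.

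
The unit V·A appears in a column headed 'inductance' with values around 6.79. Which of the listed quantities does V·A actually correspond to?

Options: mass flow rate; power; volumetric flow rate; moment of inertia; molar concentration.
power

inductance should have units dimensionally equivalent to kg * m^2 / (A^2 * s^2) (e.g. H).
The given unit 'V·A' reduces to kg * m^2 / s^3. Of the listed options, that is the dimensionality of power.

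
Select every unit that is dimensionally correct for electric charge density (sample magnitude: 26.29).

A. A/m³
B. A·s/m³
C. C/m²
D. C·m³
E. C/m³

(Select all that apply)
B, E

electric charge density has SI base units: A * s / m^3

Checking each option against A * s / m^3:
  A. A/m³: ✗ does not match
  B. A·s/m³: ✓ matches
  C. C/m²: ✗ does not match
  D. C·m³: ✗ does not match
  E. C/m³: ✓ matches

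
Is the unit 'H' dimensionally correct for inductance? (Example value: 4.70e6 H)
Yes

inductance has SI base units: kg * m^2 / (A^2 * s^2)
H reduces to the same SI base units, so it is a valid unit for inductance.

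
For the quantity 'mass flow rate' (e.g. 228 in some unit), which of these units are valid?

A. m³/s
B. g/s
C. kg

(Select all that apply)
B

mass flow rate has SI base units: kg / s

Checking each option against kg / s:
  A. m³/s: ✗ does not match
  B. g/s: ✓ matches
  C. kg: ✗ does not match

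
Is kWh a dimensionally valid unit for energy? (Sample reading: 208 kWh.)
Yes

energy has SI base units: kg * m^2 / s^2
kWh reduces to the same SI base units, so it is a valid unit for energy.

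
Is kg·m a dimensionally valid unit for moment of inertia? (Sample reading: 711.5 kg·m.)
No

moment of inertia has SI base units: kg * m^2
kg·m does NOT reduce to kg * m^2; a valid unit for moment of inertia would be e.g. kg·m².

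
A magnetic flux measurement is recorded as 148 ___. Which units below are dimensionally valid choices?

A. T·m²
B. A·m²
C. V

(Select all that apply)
A

magnetic flux has SI base units: kg * m^2 / (A * s^2)

Checking each option against kg * m^2 / (A * s^2):
  A. T·m²: ✓ matches
  B. A·m²: ✗ does not match
  C. V: ✗ does not match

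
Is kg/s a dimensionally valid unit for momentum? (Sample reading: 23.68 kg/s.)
No

momentum has SI base units: kg * m / s
kg/s does NOT reduce to kg * m / s; a valid unit for momentum would be e.g. kg·m/s.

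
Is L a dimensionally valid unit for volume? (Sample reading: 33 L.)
Yes

volume has SI base units: m^3
L reduces to the same SI base units, so it is a valid unit for volume.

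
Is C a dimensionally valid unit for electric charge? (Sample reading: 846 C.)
Yes

electric charge has SI base units: A * s
C reduces to the same SI base units, so it is a valid unit for electric charge.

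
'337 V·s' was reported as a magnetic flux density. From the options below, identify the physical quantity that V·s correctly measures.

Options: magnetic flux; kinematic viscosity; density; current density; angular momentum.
magnetic flux

magnetic flux density should have units dimensionally equivalent to kg / (A * s^2) (e.g. T).
The given unit 'V·s' reduces to kg * m^2 / (A * s^2). Of the listed options, that is the dimensionality of magnetic flux.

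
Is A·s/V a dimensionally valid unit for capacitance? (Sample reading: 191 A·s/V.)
Yes

capacitance has SI base units: A^2 * s^4 / (kg * m^2)
A·s/V reduces to the same SI base units, so it is a valid unit for capacitance.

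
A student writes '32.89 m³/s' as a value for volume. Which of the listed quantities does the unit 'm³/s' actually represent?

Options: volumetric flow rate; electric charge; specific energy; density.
volumetric flow rate

volume should have units dimensionally equivalent to m^3 (e.g. m³).
The given unit 'm³/s' reduces to m^3 / s. Of the listed options, that is the dimensionality of volumetric flow rate.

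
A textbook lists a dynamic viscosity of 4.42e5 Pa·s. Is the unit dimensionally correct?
Yes

dynamic viscosity has SI base units: kg / (m * s)
Pa·s reduces to the same SI base units, so it is a valid unit for dynamic viscosity.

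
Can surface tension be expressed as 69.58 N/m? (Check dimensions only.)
Yes

surface tension has SI base units: kg / s^2
N/m reduces to the same SI base units, so it is a valid unit for surface tension.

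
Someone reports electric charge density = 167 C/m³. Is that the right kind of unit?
Yes

electric charge density has SI base units: A * s / m^3
C/m³ reduces to the same SI base units, so it is a valid unit for electric charge density.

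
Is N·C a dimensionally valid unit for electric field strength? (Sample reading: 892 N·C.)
No

electric field strength has SI base units: kg * m / (A * s^3)
N·C does NOT reduce to kg * m / (A * s^3); a valid unit for electric field strength would be e.g. V/m.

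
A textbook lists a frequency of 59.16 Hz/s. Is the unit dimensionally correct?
No

frequency has SI base units: 1 / s
Hz/s does NOT reduce to 1 / s; a valid unit for frequency would be e.g. Hz.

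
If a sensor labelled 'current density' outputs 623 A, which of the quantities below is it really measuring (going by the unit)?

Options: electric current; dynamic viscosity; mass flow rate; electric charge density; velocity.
electric current

current density should have units dimensionally equivalent to A / m^2 (e.g. A/m²).
The given unit 'A' reduces to A. Of the listed options, that is the dimensionality of electric current.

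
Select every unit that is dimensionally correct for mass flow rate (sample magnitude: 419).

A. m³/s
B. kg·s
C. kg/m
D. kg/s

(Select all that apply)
D

mass flow rate has SI base units: kg / s

Checking each option against kg / s:
  A. m³/s: ✗ does not match
  B. kg·s: ✗ does not match
  C. kg/m: ✗ does not match
  D. kg/s: ✓ matches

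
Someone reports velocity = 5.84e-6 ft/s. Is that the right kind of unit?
Yes

velocity has SI base units: m / s
ft/s reduces to the same SI base units, so it is a valid unit for velocity.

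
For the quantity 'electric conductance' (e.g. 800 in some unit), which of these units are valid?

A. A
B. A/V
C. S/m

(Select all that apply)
B

electric conductance has SI base units: A^2 * s^3 / (kg * m^2)

Checking each option against A^2 * s^3 / (kg * m^2):
  A. A: ✗ does not match
  B. A/V: ✓ matches
  C. S/m: ✗ does not match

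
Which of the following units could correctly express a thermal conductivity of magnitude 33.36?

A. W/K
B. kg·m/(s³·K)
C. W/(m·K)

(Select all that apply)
B, C

thermal conductivity has SI base units: kg * m / (s^3 * K)

Checking each option against kg * m / (s^3 * K):
  A. W/K: ✗ does not match
  B. kg·m/(s³·K): ✓ matches
  C. W/(m·K): ✓ matches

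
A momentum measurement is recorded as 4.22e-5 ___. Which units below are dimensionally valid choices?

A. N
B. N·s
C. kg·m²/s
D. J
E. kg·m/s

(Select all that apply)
B, E

momentum has SI base units: kg * m / s

Checking each option against kg * m / s:
  A. N: ✗ does not match
  B. N·s: ✓ matches
  C. kg·m²/s: ✗ does not match
  D. J: ✗ does not match
  E. kg·m/s: ✓ matches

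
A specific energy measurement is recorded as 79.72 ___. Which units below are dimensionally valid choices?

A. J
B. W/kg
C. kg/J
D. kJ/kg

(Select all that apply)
D

specific energy has SI base units: m^2 / s^2

Checking each option against m^2 / s^2:
  A. J: ✗ does not match
  B. W/kg: ✗ does not match
  C. kg/J: ✗ does not match
  D. kJ/kg: ✓ matches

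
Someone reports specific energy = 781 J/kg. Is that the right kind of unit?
Yes

specific energy has SI base units: m^2 / s^2
J/kg reduces to the same SI base units, so it is a valid unit for specific energy.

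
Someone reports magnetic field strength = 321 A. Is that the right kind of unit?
No

magnetic field strength has SI base units: A / m
A does NOT reduce to A / m; a valid unit for magnetic field strength would be e.g. A/m.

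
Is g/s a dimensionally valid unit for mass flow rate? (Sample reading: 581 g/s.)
Yes

mass flow rate has SI base units: kg / s
g/s reduces to the same SI base units, so it is a valid unit for mass flow rate.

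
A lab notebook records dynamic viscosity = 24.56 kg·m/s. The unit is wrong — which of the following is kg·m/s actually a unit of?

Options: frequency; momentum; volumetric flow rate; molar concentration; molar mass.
momentum

dynamic viscosity should have units dimensionally equivalent to kg / (m * s) (e.g. Pa·s).
The given unit 'kg·m/s' reduces to kg * m / s. Of the listed options, that is the dimensionality of momentum.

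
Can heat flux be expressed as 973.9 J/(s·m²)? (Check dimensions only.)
Yes

heat flux has SI base units: kg / s^3
J/(s·m²) reduces to the same SI base units, so it is a valid unit for heat flux.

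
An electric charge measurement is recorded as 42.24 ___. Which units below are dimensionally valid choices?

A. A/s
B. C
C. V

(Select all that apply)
B

electric charge has SI base units: A * s

Checking each option against A * s:
  A. A/s: ✗ does not match
  B. C: ✓ matches
  C. V: ✗ does not match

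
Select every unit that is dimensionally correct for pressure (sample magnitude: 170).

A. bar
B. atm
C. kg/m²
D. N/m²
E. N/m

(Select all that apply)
A, B, D

pressure has SI base units: kg / (m * s^2)

Checking each option against kg / (m * s^2):
  A. bar: ✓ matches
  B. atm: ✓ matches
  C. kg/m²: ✗ does not match
  D. N/m²: ✓ matches
  E. N/m: ✗ does not match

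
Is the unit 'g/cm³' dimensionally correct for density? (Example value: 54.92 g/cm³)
Yes

density has SI base units: kg / m^3
g/cm³ reduces to the same SI base units, so it is a valid unit for density.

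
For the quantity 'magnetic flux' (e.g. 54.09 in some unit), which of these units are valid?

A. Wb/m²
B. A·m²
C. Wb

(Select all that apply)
C

magnetic flux has SI base units: kg * m^2 / (A * s^2)

Checking each option against kg * m^2 / (A * s^2):
  A. Wb/m²: ✗ does not match
  B. A·m²: ✗ does not match
  C. Wb: ✓ matches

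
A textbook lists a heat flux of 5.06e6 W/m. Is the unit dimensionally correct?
No

heat flux has SI base units: kg / s^3
W/m does NOT reduce to kg / s^3; a valid unit for heat flux would be e.g. W/m².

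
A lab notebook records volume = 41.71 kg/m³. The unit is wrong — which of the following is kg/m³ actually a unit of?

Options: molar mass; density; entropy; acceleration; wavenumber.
density

volume should have units dimensionally equivalent to m^3 (e.g. m³).
The given unit 'kg/m³' reduces to kg / m^3. Of the listed options, that is the dimensionality of density.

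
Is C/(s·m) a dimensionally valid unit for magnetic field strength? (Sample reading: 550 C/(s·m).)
Yes

magnetic field strength has SI base units: A / m
C/(s·m) reduces to the same SI base units, so it is a valid unit for magnetic field strength.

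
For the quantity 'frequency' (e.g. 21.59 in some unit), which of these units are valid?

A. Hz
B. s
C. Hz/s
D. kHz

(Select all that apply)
A, D

frequency has SI base units: 1 / s

Checking each option against 1 / s:
  A. Hz: ✓ matches
  B. s: ✗ does not match
  C. Hz/s: ✗ does not match
  D. kHz: ✓ matches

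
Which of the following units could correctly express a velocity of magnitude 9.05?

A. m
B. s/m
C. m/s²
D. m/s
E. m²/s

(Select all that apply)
D

velocity has SI base units: m / s

Checking each option against m / s:
  A. m: ✗ does not match
  B. s/m: ✗ does not match
  C. m/s²: ✗ does not match
  D. m/s: ✓ matches
  E. m²/s: ✗ does not match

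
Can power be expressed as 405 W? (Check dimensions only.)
Yes

power has SI base units: kg * m^2 / s^3
W reduces to the same SI base units, so it is a valid unit for power.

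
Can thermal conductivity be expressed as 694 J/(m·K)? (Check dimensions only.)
No

thermal conductivity has SI base units: kg * m / (s^3 * K)
J/(m·K) does NOT reduce to kg * m / (s^3 * K); a valid unit for thermal conductivity would be e.g. W/(m·K).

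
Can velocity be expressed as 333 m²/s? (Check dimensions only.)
No

velocity has SI base units: m / s
m²/s does NOT reduce to m / s; a valid unit for velocity would be e.g. m/s.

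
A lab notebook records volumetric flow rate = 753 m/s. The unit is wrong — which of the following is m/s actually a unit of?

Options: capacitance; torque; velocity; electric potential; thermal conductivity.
velocity

volumetric flow rate should have units dimensionally equivalent to m^3 / s (e.g. m³/s).
The given unit 'm/s' reduces to m / s. Of the listed options, that is the dimensionality of velocity.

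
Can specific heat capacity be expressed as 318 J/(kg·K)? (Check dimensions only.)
Yes

specific heat capacity has SI base units: m^2 / (s^2 * K)
J/(kg·K) reduces to the same SI base units, so it is a valid unit for specific heat capacity.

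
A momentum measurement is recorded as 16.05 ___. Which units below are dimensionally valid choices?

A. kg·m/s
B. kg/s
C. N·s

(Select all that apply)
A, C

momentum has SI base units: kg * m / s

Checking each option against kg * m / s:
  A. kg·m/s: ✓ matches
  B. kg/s: ✗ does not match
  C. N·s: ✓ matches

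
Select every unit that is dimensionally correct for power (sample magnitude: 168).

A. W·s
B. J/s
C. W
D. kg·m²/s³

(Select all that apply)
B, C, D

power has SI base units: kg * m^2 / s^3

Checking each option against kg * m^2 / s^3:
  A. W·s: ✗ does not match
  B. J/s: ✓ matches
  C. W: ✓ matches
  D. kg·m²/s³: ✓ matches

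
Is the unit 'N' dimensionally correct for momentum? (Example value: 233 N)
No

momentum has SI base units: kg * m / s
N does NOT reduce to kg * m / s; a valid unit for momentum would be e.g. kg·m/s.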